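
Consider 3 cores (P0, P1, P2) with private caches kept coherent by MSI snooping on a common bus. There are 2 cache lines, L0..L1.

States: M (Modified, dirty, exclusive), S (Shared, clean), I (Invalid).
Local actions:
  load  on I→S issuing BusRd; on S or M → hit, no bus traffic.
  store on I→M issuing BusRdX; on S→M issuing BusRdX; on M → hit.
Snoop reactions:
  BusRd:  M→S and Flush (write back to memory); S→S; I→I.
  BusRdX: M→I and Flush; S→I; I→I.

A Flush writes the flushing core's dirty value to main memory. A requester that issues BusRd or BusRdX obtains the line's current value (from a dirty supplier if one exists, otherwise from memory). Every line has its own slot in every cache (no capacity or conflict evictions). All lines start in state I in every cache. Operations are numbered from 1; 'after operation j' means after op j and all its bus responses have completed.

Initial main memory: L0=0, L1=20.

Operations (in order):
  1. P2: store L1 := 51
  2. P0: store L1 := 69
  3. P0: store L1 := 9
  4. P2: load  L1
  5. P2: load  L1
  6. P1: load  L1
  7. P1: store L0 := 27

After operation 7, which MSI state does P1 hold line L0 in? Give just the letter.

state = M

[1] P2: store L1 := 51 | P0:I, P1:I, P2:M(51) | bus: BusRdX
[2] P0: store L1 := 69 | P0:M(69), P1:I, P2:I | bus: BusRdX,Flush
[3] P0: store L1 := 9 | P0:M(9), P1:I, P2:I | bus: none
[4] P2: load  L1 | P0:S(9), P1:I, P2:S(9) | bus: BusRd,Flush
[5] P2: load  L1 | P0:S(9), P1:I, P2:S(9) | bus: none
[6] P1: load  L1 | P0:S(9), P1:S(9), P2:S(9) | bus: BusRd
[7] P1: store L0 := 27 | P0:I, P1:M(27), P2:I | bus: BusRdX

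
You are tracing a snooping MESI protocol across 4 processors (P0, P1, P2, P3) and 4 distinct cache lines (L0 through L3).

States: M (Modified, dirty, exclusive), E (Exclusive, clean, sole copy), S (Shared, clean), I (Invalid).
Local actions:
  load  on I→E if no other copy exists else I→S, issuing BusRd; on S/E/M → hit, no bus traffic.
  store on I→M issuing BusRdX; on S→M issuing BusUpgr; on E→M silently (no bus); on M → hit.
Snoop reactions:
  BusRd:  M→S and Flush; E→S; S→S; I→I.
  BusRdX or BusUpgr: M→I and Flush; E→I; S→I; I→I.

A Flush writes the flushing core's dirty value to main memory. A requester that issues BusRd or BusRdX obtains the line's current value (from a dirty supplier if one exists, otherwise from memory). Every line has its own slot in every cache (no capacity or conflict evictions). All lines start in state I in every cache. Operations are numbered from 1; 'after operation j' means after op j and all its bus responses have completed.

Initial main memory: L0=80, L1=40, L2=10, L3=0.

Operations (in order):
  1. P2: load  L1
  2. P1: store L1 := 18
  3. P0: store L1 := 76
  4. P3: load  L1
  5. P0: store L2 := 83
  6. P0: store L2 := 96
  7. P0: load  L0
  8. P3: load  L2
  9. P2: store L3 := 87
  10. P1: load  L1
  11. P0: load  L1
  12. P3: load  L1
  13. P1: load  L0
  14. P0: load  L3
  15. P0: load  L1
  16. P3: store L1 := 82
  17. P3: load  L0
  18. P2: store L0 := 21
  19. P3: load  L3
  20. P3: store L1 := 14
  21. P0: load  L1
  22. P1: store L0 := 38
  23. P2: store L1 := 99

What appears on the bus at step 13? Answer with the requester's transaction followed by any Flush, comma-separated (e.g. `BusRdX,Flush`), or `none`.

  op1 P2: load  L1 → I/I/E/I on L1; bus BusRd; mem=40
  op2 P1: store L1 := 18 → I/M/I/I on L1; bus BusRdX; mem=40
  op3 P0: store L1 := 76 → M/I/I/I on L1; bus BusRdX Flush; mem=18
  op4 P3: load  L1 → S/I/I/S on L1; bus BusRd Flush; mem=76
  op5 P0: store L2 := 83 → M/I/I/I on L2; bus BusRdX; mem=10
  op6 P0: store L2 := 96 → M/I/I/I on L2; bus (none); mem=10
  op7 P0: load  L0 → E/I/I/I on L0; bus BusRd; mem=80
  op8 P3: load  L2 → S/I/I/S on L2; bus BusRd Flush; mem=96
  op9 P2: store L3 := 87 → I/I/M/I on L3; bus BusRdX; mem=0
  op10 P1: load  L1 → S/S/I/S on L1; bus BusRd; mem=76
  op11 P0: load  L1 → S/S/I/S on L1; bus (none); mem=76
  op12 P3: load  L1 → S/S/I/S on L1; bus (none); mem=76
  op13 P1: load  L0 → S/S/I/I on L0; bus BusRd; mem=80
  op14 P0: load  L3 → S/I/S/I on L3; bus BusRd Flush; mem=87
  op15 P0: load  L1 → S/S/I/S on L1; bus (none); mem=76
  op16 P3: store L1 := 82 → I/I/I/M on L1; bus BusUpgr; mem=76
  op17 P3: load  L0 → S/S/I/S on L0; bus BusRd; mem=80
  op18 P2: store L0 := 21 → I/I/M/I on L0; bus BusRdX; mem=80
  op19 P3: load  L3 → S/I/S/S on L3; bus BusRd; mem=87
  op20 P3: store L1 := 14 → I/I/I/M on L1; bus (none); mem=76
  op21 P0: load  L1 → S/I/I/S on L1; bus BusRd Flush; mem=14
  op22 P1: store L0 := 38 → I/M/I/I on L0; bus BusRdX Flush; mem=21
  op23 P2: store L1 := 99 → I/I/M/I on L1; bus BusRdX; mem=14

bus = BusRd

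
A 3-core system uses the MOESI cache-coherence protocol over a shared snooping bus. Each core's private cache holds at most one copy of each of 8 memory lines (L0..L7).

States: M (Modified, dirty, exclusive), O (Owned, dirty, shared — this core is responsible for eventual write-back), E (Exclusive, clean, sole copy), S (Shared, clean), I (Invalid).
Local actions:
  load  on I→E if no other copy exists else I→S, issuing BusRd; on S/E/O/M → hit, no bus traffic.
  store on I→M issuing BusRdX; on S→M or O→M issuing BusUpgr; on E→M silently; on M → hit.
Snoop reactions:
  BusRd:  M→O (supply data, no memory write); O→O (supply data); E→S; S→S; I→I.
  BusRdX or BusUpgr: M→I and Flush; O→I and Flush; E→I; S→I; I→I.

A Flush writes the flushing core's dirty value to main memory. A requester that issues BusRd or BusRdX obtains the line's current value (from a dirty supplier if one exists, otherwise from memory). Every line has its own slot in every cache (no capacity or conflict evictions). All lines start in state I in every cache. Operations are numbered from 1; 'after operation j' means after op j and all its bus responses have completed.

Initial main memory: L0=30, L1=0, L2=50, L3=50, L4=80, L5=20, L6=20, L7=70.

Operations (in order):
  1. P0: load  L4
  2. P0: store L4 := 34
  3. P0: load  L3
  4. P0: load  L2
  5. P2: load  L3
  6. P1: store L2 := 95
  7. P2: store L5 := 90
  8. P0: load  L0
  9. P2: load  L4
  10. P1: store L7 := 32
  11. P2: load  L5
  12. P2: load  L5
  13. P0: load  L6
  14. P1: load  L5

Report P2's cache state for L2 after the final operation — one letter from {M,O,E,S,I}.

step 1: P0: load  L4  ⟶  EII  (L4)  txn=BusRd  M[L4]=80
step 2: P0: store L4 := 34  ⟶  MII  (L4)  txn=∅  M[L4]=80
step 3: P0: load  L3  ⟶  EII  (L3)  txn=BusRd  M[L3]=50
step 4: P0: load  L2  ⟶  EII  (L2)  txn=BusRd  M[L2]=50
step 5: P2: load  L3  ⟶  SIS  (L3)  txn=BusRd  M[L3]=50
step 6: P1: store L2 := 95  ⟶  IMI  (L2)  txn=BusRdX  M[L2]=50
step 7: P2: store L5 := 90  ⟶  IIM  (L5)  txn=BusRdX  M[L5]=20
step 8: P0: load  L0  ⟶  EII  (L0)  txn=BusRd  M[L0]=30
step 9: P2: load  L4  ⟶  OIS  (L4)  txn=BusRd  M[L4]=80
step 10: P1: store L7 := 32  ⟶  IMI  (L7)  txn=BusRdX  M[L7]=70
step 11: P2: load  L5  ⟶  IIM  (L5)  txn=∅  M[L5]=20
step 12: P2: load  L5  ⟶  IIM  (L5)  txn=∅  M[L5]=20
step 13: P0: load  L6  ⟶  EII  (L6)  txn=BusRd  M[L6]=20
step 14: P1: load  L5  ⟶  ISO  (L5)  txn=BusRd  M[L5]=20

state = I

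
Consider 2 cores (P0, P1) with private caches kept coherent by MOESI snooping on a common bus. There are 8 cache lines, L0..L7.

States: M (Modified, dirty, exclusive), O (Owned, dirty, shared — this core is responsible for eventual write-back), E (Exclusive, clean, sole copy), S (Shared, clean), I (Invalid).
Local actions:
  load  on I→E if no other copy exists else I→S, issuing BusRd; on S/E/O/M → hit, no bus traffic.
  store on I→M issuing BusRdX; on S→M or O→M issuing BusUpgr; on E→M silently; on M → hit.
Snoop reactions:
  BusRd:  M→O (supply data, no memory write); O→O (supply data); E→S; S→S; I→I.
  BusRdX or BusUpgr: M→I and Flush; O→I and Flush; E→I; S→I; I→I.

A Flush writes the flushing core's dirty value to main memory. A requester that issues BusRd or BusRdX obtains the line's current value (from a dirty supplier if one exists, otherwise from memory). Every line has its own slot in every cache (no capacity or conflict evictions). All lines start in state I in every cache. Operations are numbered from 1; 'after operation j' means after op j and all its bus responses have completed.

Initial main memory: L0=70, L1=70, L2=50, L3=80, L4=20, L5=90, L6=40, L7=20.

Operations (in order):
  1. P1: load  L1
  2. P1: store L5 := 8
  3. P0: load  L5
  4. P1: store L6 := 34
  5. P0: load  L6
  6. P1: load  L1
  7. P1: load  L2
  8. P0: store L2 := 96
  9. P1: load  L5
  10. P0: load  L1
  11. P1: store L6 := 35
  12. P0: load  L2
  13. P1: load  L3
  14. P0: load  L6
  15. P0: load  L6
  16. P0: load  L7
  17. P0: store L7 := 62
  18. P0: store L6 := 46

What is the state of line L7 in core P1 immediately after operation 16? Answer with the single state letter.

1. P1: load  L1  bus=[BusRd]  L1: P0=I P1=E  mem[L1]=70
2. P1: store L5 := 8  bus=[BusRdX]  L5: P0=I P1=M  mem[L5]=90
3. P0: load  L5  bus=[BusRd]  L5: P0=S P1=O  mem[L5]=90
4. P1: store L6 := 34  bus=[BusRdX]  L6: P0=I P1=M  mem[L6]=40
5. P0: load  L6  bus=[BusRd]  L6: P0=S P1=O  mem[L6]=40
6. P1: load  L1  bus=[-]  L1: P0=I P1=E  mem[L1]=70
7. P1: load  L2  bus=[BusRd]  L2: P0=I P1=E  mem[L2]=50
8. P0: store L2 := 96  bus=[BusRdX]  L2: P0=M P1=I  mem[L2]=50
9. P1: load  L5  bus=[-]  L5: P0=S P1=O  mem[L5]=90
10. P0: load  L1  bus=[BusRd]  L1: P0=S P1=S  mem[L1]=70
11. P1: store L6 := 35  bus=[BusUpgr]  L6: P0=I P1=M  mem[L6]=40
12. P0: load  L2  bus=[-]  L2: P0=M P1=I  mem[L2]=50
13. P1: load  L3  bus=[BusRd]  L3: P0=I P1=E  mem[L3]=80
14. P0: load  L6  bus=[BusRd]  L6: P0=S P1=O  mem[L6]=40
15. P0: load  L6  bus=[-]  L6: P0=S P1=O  mem[L6]=40
16. P0: load  L7  bus=[BusRd]  L7: P0=E P1=I  mem[L7]=20
17. P0: store L7 := 62  bus=[-]  L7: P0=M P1=I  mem[L7]=20
18. P0: store L6 := 46  bus=[BusUpgr,Flush]  L6: P0=M P1=I  mem[L6]=35

state = I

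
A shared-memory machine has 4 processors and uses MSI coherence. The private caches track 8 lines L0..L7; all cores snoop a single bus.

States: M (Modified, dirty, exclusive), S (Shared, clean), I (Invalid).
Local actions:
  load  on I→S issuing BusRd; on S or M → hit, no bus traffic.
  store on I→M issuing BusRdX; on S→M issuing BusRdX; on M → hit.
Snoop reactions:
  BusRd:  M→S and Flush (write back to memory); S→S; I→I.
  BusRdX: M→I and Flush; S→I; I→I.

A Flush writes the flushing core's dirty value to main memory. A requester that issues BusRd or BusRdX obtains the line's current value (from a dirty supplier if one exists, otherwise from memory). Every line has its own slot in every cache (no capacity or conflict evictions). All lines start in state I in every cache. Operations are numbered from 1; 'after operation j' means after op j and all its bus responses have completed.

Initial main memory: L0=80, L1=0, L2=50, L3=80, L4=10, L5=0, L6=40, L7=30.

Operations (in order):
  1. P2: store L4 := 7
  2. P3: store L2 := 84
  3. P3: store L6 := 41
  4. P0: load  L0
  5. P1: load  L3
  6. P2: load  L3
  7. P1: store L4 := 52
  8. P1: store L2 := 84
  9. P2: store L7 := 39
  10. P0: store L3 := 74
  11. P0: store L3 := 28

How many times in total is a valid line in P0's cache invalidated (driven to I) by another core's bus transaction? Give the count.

invalidations = 0

  op1 P2: store L4 := 7 → I/I/M/I on L4; bus BusRdX; mem=10
  op2 P3: store L2 := 84 → I/I/I/M on L2; bus BusRdX; mem=50
  op3 P3: store L6 := 41 → I/I/I/M on L6; bus BusRdX; mem=40
  op4 P0: load  L0 → S/I/I/I on L0; bus BusRd; mem=80
  op5 P1: load  L3 → I/S/I/I on L3; bus BusRd; mem=80
  op6 P2: load  L3 → I/S/S/I on L3; bus BusRd; mem=80
  op7 P1: store L4 := 52 → I/M/I/I on L4; bus BusRdX Flush; mem=7
  op8 P1: store L2 := 84 → I/M/I/I on L2; bus BusRdX Flush; mem=84
  op9 P2: store L7 := 39 → I/I/M/I on L7; bus BusRdX; mem=30
  op10 P0: store L3 := 74 → M/I/I/I on L3; bus BusRdX; mem=80
  op11 P0: store L3 := 28 → M/I/I/I on L3; bus (none); mem=80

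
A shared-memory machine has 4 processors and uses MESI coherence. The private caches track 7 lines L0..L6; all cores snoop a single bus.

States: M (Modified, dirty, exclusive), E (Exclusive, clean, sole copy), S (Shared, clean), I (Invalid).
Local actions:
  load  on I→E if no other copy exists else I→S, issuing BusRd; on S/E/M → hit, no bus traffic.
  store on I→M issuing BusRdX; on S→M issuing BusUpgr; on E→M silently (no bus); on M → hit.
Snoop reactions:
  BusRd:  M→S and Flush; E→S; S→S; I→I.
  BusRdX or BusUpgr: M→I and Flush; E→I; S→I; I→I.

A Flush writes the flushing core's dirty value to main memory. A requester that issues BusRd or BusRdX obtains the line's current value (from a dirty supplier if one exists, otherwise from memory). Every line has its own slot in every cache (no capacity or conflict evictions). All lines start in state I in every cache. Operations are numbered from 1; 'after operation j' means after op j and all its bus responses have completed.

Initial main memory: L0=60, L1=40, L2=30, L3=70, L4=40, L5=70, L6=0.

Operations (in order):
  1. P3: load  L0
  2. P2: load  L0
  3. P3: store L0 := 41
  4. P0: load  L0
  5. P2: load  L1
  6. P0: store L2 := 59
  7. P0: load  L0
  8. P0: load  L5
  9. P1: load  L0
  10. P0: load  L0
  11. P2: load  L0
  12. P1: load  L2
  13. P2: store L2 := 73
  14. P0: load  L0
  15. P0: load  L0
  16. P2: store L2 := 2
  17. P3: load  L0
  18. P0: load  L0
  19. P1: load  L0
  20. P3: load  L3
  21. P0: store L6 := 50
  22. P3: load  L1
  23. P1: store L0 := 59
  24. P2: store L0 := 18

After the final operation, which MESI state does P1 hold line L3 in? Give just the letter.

state = I

[1] P3: load  L0 | P0:I, P1:I, P2:I, P3:E(60) | bus: BusRd
[2] P2: load  L0 | P0:I, P1:I, P2:S(60), P3:S(60) | bus: BusRd
[3] P3: store L0 := 41 | P0:I, P1:I, P2:I, P3:M(41) | bus: BusUpgr
[4] P0: load  L0 | P0:S(41), P1:I, P2:I, P3:S(41) | bus: BusRd,Flush
[5] P2: load  L1 | P0:I, P1:I, P2:E(40), P3:I | bus: BusRd
[6] P0: store L2 := 59 | P0:M(59), P1:I, P2:I, P3:I | bus: BusRdX
[7] P0: load  L0 | P0:S(41), P1:I, P2:I, P3:S(41) | bus: none
[8] P0: load  L5 | P0:E(70), P1:I, P2:I, P3:I | bus: BusRd
[9] P1: load  L0 | P0:S(41), P1:S(41), P2:I, P3:S(41) | bus: BusRd
[10] P0: load  L0 | P0:S(41), P1:S(41), P2:I, P3:S(41) | bus: none
[11] P2: load  L0 | P0:S(41), P1:S(41), P2:S(41), P3:S(41) | bus: BusRd
[12] P1: load  L2 | P0:S(59), P1:S(59), P2:I, P3:I | bus: BusRd,Flush
[13] P2: store L2 := 73 | P0:I, P1:I, P2:M(73), P3:I | bus: BusRdX
[14] P0: load  L0 | P0:S(41), P1:S(41), P2:S(41), P3:S(41) | bus: none
[15] P0: load  L0 | P0:S(41), P1:S(41), P2:S(41), P3:S(41) | bus: none
[16] P2: store L2 := 2 | P0:I, P1:I, P2:M(2), P3:I | bus: none
[17] P3: load  L0 | P0:S(41), P1:S(41), P2:S(41), P3:S(41) | bus: none
[18] P0: load  L0 | P0:S(41), P1:S(41), P2:S(41), P3:S(41) | bus: none
[19] P1: load  L0 | P0:S(41), P1:S(41), P2:S(41), P3:S(41) | bus: none
[20] P3: load  L3 | P0:I, P1:I, P2:I, P3:E(70) | bus: BusRd
[21] P0: store L6 := 50 | P0:M(50), P1:I, P2:I, P3:I | bus: BusRdX
[22] P3: load  L1 | P0:I, P1:I, P2:S(40), P3:S(40) | bus: BusRd
[23] P1: store L0 := 59 | P0:I, P1:M(59), P2:I, P3:I | bus: BusUpgr
[24] P2: store L0 := 18 | P0:I, P1:I, P2:M(18), P3:I | bus: BusRdX,Flush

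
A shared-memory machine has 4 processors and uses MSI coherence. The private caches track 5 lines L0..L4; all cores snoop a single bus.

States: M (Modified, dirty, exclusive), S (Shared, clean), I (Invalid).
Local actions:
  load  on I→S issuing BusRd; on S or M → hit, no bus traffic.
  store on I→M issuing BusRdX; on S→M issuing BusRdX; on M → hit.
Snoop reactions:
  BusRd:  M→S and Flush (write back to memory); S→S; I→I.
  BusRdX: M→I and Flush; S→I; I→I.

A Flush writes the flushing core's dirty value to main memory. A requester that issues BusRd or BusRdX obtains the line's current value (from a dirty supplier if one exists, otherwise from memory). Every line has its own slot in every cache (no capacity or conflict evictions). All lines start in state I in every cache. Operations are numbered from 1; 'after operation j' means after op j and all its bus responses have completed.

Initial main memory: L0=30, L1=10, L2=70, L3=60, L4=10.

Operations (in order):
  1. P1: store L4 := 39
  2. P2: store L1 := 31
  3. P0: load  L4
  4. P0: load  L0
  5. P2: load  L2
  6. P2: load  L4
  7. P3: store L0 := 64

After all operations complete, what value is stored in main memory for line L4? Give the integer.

memory[L4] = 39

[1] P1: store L4 := 39 | P0:I, P1:M(39), P2:I, P3:I | bus: BusRdX
[2] P2: store L1 := 31 | P0:I, P1:I, P2:M(31), P3:I | bus: BusRdX
[3] P0: load  L4 | P0:S(39), P1:S(39), P2:I, P3:I | bus: BusRd,Flush
[4] P0: load  L0 | P0:S(30), P1:I, P2:I, P3:I | bus: BusRd
[5] P2: load  L2 | P0:I, P1:I, P2:S(70), P3:I | bus: BusRd
[6] P2: load  L4 | P0:S(39), P1:S(39), P2:S(39), P3:I | bus: BusRd
[7] P3: store L0 := 64 | P0:I, P1:I, P2:I, P3:M(64) | bus: BusRdX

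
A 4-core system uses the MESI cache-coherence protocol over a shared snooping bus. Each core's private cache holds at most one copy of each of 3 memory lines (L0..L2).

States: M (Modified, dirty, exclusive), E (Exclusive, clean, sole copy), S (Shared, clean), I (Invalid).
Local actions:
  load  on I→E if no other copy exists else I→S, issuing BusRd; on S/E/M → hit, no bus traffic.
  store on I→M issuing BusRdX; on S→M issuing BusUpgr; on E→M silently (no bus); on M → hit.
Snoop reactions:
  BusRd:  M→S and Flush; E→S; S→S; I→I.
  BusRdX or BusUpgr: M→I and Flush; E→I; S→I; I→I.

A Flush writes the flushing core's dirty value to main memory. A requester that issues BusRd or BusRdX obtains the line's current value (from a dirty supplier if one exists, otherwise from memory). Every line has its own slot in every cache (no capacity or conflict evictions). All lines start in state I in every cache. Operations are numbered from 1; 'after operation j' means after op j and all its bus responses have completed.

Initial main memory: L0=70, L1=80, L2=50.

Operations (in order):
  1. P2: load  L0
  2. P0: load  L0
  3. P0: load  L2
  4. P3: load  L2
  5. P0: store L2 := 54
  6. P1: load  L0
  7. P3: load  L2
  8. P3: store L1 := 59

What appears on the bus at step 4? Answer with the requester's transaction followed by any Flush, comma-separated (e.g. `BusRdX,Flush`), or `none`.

bus = BusRd

step 1: P2: load  L0  ⟶  IIEI  (L0)  txn=BusRd  M[L0]=70
step 2: P0: load  L0  ⟶  SISI  (L0)  txn=BusRd  M[L0]=70
step 3: P0: load  L2  ⟶  EIII  (L2)  txn=BusRd  M[L2]=50
step 4: P3: load  L2  ⟶  SIIS  (L2)  txn=BusRd  M[L2]=50
step 5: P0: store L2 := 54  ⟶  MIII  (L2)  txn=BusUpgr  M[L2]=50
step 6: P1: load  L0  ⟶  SSSI  (L0)  txn=BusRd  M[L0]=70
step 7: P3: load  L2  ⟶  SIIS  (L2)  txn=BusRd+Flush  M[L2]=54
step 8: P3: store L1 := 59  ⟶  IIIM  (L1)  txn=BusRdX  M[L1]=80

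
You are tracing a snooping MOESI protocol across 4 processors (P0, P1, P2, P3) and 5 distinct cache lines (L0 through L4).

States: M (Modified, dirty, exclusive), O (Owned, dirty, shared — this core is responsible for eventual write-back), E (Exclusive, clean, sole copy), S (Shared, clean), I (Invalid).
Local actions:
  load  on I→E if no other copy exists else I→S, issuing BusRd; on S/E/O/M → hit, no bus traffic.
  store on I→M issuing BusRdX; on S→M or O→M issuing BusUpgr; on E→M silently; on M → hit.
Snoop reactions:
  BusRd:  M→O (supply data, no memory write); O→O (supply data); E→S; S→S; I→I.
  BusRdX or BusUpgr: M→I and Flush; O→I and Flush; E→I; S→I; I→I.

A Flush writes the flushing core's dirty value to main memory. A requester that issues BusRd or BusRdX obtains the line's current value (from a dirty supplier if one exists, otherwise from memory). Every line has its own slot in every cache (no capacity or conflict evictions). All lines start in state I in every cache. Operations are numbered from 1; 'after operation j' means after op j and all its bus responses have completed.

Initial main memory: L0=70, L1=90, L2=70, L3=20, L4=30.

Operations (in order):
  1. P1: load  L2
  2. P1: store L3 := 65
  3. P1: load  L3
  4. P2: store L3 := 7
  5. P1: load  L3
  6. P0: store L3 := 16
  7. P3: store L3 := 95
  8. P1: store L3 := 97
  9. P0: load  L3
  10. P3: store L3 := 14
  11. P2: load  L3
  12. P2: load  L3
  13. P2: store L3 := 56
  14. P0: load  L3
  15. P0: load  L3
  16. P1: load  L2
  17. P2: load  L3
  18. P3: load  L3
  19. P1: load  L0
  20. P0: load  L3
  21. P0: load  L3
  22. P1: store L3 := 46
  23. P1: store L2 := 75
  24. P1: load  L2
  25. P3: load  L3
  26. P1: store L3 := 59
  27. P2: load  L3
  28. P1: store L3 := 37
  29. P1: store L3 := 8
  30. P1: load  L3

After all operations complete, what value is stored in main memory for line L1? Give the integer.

1. P1: load  L2  bus=[BusRd]  L2: P0=I P1=E P2=I P3=I  mem[L2]=70
2. P1: store L3 := 65  bus=[BusRdX]  L3: P0=I P1=M P2=I P3=I  mem[L3]=20
3. P1: load  L3  bus=[-]  L3: P0=I P1=M P2=I P3=I  mem[L3]=20
4. P2: store L3 := 7  bus=[BusRdX,Flush]  L3: P0=I P1=I P2=M P3=I  mem[L3]=65
5. P1: load  L3  bus=[BusRd]  L3: P0=I P1=S P2=O P3=I  mem[L3]=65
6. P0: store L3 := 16  bus=[BusRdX,Flush]  L3: P0=M P1=I P2=I P3=I  mem[L3]=7
7. P3: store L3 := 95  bus=[BusRdX,Flush]  L3: P0=I P1=I P2=I P3=M  mem[L3]=16
8. P1: store L3 := 97  bus=[BusRdX,Flush]  L3: P0=I P1=M P2=I P3=I  mem[L3]=95
9. P0: load  L3  bus=[BusRd]  L3: P0=S P1=O P2=I P3=I  mem[L3]=95
10. P3: store L3 := 14  bus=[BusRdX,Flush]  L3: P0=I P1=I P2=I P3=M  mem[L3]=97
11. P2: load  L3  bus=[BusRd]  L3: P0=I P1=I P2=S P3=O  mem[L3]=97
12. P2: load  L3  bus=[-]  L3: P0=I P1=I P2=S P3=O  mem[L3]=97
13. P2: store L3 := 56  bus=[BusUpgr,Flush]  L3: P0=I P1=I P2=M P3=I  mem[L3]=14
14. P0: load  L3  bus=[BusRd]  L3: P0=S P1=I P2=O P3=I  mem[L3]=14
15. P0: load  L3  bus=[-]  L3: P0=S P1=I P2=O P3=I  mem[L3]=14
16. P1: load  L2  bus=[-]  L2: P0=I P1=E P2=I P3=I  mem[L2]=70
17. P2: load  L3  bus=[-]  L3: P0=S P1=I P2=O P3=I  mem[L3]=14
18. P3: load  L3  bus=[BusRd]  L3: P0=S P1=I P2=O P3=S  mem[L3]=14
19. P1: load  L0  bus=[BusRd]  L0: P0=I P1=E P2=I P3=I  mem[L0]=70
20. P0: load  L3  bus=[-]  L3: P0=S P1=I P2=O P3=S  mem[L3]=14
21. P0: load  L3  bus=[-]  L3: P0=S P1=I P2=O P3=S  mem[L3]=14
22. P1: store L3 := 46  bus=[BusRdX,Flush]  L3: P0=I P1=M P2=I P3=I  mem[L3]=56
23. P1: store L2 := 75  bus=[-]  L2: P0=I P1=M P2=I P3=I  mem[L2]=70
24. P1: load  L2  bus=[-]  L2: P0=I P1=M P2=I P3=I  mem[L2]=70
25. P3: load  L3  bus=[BusRd]  L3: P0=I P1=O P2=I P3=S  mem[L3]=56
26. P1: store L3 := 59  bus=[BusUpgr]  L3: P0=I P1=M P2=I P3=I  mem[L3]=56
27. P2: load  L3  bus=[BusRd]  L3: P0=I P1=O P2=S P3=I  mem[L3]=56
28. P1: store L3 := 37  bus=[BusUpgr]  L3: P0=I P1=M P2=I P3=I  mem[L3]=56
29. P1: store L3 := 8  bus=[-]  L3: P0=I P1=M P2=I P3=I  mem[L3]=56
30. P1: load  L3  bus=[-]  L3: P0=I P1=M P2=I P3=I  mem[L3]=56

memory[L1] = 90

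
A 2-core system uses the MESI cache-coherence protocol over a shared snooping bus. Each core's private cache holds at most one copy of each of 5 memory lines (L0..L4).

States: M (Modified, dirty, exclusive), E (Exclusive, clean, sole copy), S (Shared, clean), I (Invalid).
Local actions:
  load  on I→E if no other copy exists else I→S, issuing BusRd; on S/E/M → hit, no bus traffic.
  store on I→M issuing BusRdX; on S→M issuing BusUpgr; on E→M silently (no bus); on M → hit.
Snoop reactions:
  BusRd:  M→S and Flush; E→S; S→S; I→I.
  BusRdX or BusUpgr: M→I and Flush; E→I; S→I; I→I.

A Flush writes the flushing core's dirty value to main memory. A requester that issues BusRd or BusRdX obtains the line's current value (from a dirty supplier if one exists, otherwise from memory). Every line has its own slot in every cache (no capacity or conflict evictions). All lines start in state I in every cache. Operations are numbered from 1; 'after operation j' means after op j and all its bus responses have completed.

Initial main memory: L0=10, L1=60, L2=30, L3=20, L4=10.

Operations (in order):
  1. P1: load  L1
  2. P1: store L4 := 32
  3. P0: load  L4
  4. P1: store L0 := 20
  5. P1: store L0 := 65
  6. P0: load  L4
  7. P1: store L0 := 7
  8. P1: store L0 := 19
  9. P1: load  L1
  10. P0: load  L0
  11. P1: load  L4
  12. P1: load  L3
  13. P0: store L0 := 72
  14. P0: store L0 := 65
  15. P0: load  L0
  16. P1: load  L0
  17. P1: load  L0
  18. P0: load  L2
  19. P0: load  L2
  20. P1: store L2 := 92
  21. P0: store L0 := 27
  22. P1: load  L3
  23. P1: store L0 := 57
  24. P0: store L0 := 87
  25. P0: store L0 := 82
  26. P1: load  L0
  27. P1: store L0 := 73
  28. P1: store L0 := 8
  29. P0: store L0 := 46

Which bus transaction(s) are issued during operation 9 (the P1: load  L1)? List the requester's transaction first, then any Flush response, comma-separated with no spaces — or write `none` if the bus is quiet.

bus = none

  op1 P1: load  L1 → I/E on L1; bus BusRd; mem=60
  op2 P1: store L4 := 32 → I/M on L4; bus BusRdX; mem=10
  op3 P0: load  L4 → S/S on L4; bus BusRd Flush; mem=32
  op4 P1: store L0 := 20 → I/M on L0; bus BusRdX; mem=10
  op5 P1: store L0 := 65 → I/M on L0; bus (none); mem=10
  op6 P0: load  L4 → S/S on L4; bus (none); mem=32
  op7 P1: store L0 := 7 → I/M on L0; bus (none); mem=10
  op8 P1: store L0 := 19 → I/M on L0; bus (none); mem=10
  op9 P1: load  L1 → I/E on L1; bus (none); mem=60
  op10 P0: load  L0 → S/S on L0; bus BusRd Flush; mem=19
  op11 P1: load  L4 → S/S on L4; bus (none); mem=32
  op12 P1: load  L3 → I/E on L3; bus BusRd; mem=20
  op13 P0: store L0 := 72 → M/I on L0; bus BusUpgr; mem=19
  op14 P0: store L0 := 65 → M/I on L0; bus (none); mem=19
  op15 P0: load  L0 → M/I on L0; bus (none); mem=19
  op16 P1: load  L0 → S/S on L0; bus BusRd Flush; mem=65
  op17 P1: load  L0 → S/S on L0; bus (none); mem=65
  op18 P0: load  L2 → E/I on L2; bus BusRd; mem=30
  op19 P0: load  L2 → E/I on L2; bus (none); mem=30
  op20 P1: store L2 := 92 → I/M on L2; bus BusRdX; mem=30
  op21 P0: store L0 := 27 → M/I on L0; bus BusUpgr; mem=65
  op22 P1: load  L3 → I/E on L3; bus (none); mem=20
  op23 P1: store L0 := 57 → I/M on L0; bus BusRdX Flush; mem=27
  op24 P0: store L0 := 87 → M/I on L0; bus BusRdX Flush; mem=57
  op25 P0: store L0 := 82 → M/I on L0; bus (none); mem=57
  op26 P1: load  L0 → S/S on L0; bus BusRd Flush; mem=82
  op27 P1: store L0 := 73 → I/M on L0; bus BusUpgr; mem=82
  op28 P1: store L0 := 8 → I/M on L0; bus (none); mem=82
  op29 P0: store L0 := 46 → M/I on L0; bus BusRdX Flush; mem=8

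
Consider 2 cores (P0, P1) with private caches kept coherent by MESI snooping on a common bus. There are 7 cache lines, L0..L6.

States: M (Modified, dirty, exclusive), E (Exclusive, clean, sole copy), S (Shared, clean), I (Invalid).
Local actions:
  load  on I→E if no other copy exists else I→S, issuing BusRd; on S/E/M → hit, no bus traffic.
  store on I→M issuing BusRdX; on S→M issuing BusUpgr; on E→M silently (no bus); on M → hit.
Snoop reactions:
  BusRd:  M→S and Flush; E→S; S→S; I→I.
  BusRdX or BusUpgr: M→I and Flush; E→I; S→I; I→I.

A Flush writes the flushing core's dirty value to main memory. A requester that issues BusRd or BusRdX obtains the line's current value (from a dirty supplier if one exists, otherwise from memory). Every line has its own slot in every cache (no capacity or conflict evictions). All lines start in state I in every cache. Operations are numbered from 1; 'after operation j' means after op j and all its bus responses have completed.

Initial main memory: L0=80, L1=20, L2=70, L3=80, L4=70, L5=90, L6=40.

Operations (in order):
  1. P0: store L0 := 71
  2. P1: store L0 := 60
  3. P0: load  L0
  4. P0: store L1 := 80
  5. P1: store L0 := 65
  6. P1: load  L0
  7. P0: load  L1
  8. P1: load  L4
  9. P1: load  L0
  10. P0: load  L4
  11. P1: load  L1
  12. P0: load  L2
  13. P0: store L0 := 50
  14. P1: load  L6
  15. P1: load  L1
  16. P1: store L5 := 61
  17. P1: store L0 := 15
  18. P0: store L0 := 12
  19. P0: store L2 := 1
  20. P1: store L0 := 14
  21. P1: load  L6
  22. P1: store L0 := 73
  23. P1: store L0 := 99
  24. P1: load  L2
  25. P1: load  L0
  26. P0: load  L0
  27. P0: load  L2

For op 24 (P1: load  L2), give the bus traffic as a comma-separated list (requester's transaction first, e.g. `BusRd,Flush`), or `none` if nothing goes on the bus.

  op1 P0: store L0 := 71 → M/I on L0; bus BusRdX; mem=80
  op2 P1: store L0 := 60 → I/M on L0; bus BusRdX Flush; mem=71
  op3 P0: load  L0 → S/S on L0; bus BusRd Flush; mem=60
  op4 P0: store L1 := 80 → M/I on L1; bus BusRdX; mem=20
  op5 P1: store L0 := 65 → I/M on L0; bus BusUpgr; mem=60
  op6 P1: load  L0 → I/M on L0; bus (none); mem=60
  op7 P0: load  L1 → M/I on L1; bus (none); mem=20
  op8 P1: load  L4 → I/E on L4; bus BusRd; mem=70
  op9 P1: load  L0 → I/M on L0; bus (none); mem=60
  op10 P0: load  L4 → S/S on L4; bus BusRd; mem=70
  op11 P1: load  L1 → S/S on L1; bus BusRd Flush; mem=80
  op12 P0: load  L2 → E/I on L2; bus BusRd; mem=70
  op13 P0: store L0 := 50 → M/I on L0; bus BusRdX Flush; mem=65
  op14 P1: load  L6 → I/E on L6; bus BusRd; mem=40
  op15 P1: load  L1 → S/S on L1; bus (none); mem=80
  op16 P1: store L5 := 61 → I/M on L5; bus BusRdX; mem=90
  op17 P1: store L0 := 15 → I/M on L0; bus BusRdX Flush; mem=50
  op18 P0: store L0 := 12 → M/I on L0; bus BusRdX Flush; mem=15
  op19 P0: store L2 := 1 → M/I on L2; bus (none); mem=70
  op20 P1: store L0 := 14 → I/M on L0; bus BusRdX Flush; mem=12
  op21 P1: load  L6 → I/E on L6; bus (none); mem=40
  op22 P1: store L0 := 73 → I/M on L0; bus (none); mem=12
  op23 P1: store L0 := 99 → I/M on L0; bus (none); mem=12
  op24 P1: load  L2 → S/S on L2; bus BusRd Flush; mem=1
  op25 P1: load  L0 → I/M on L0; bus (none); mem=12
  op26 P0: load  L0 → S/S on L0; bus BusRd Flush; mem=99
  op27 P0: load  L2 → S/S on L2; bus (none); mem=1

bus = BusRd,Flush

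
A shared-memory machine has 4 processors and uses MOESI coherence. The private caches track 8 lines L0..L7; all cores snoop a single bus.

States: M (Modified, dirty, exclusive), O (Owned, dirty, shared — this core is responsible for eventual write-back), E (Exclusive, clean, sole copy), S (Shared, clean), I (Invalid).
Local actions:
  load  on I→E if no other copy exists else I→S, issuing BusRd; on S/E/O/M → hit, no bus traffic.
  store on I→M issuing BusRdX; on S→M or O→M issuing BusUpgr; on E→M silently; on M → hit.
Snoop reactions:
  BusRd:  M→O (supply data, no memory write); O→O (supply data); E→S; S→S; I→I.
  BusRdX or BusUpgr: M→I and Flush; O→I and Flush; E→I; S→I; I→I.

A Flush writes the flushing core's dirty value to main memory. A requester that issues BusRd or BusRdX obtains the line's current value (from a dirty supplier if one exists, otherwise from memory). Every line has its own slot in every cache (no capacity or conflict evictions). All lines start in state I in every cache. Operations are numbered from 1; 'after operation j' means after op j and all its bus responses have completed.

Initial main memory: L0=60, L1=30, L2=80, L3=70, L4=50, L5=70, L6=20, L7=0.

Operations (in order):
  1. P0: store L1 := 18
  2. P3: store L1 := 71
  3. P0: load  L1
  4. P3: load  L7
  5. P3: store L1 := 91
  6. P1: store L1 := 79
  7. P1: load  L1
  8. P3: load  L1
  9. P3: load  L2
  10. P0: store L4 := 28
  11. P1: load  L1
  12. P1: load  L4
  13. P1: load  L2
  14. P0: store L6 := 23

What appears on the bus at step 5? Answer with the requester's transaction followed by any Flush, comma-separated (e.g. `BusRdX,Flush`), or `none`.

bus = BusUpgr

1. P0: store L1 := 18  bus=[BusRdX]  L1: P0=M P1=I P2=I P3=I  mem[L1]=30
2. P3: store L1 := 71  bus=[BusRdX,Flush]  L1: P0=I P1=I P2=I P3=M  mem[L1]=18
3. P0: load  L1  bus=[BusRd]  L1: P0=S P1=I P2=I P3=O  mem[L1]=18
4. P3: load  L7  bus=[BusRd]  L7: P0=I P1=I P2=I P3=E  mem[L7]=0
5. P3: store L1 := 91  bus=[BusUpgr]  L1: P0=I P1=I P2=I P3=M  mem[L1]=18
6. P1: store L1 := 79  bus=[BusRdX,Flush]  L1: P0=I P1=M P2=I P3=I  mem[L1]=91
7. P1: load  L1  bus=[-]  L1: P0=I P1=M P2=I P3=I  mem[L1]=91
8. P3: load  L1  bus=[BusRd]  L1: P0=I P1=O P2=I P3=S  mem[L1]=91
9. P3: load  L2  bus=[BusRd]  L2: P0=I P1=I P2=I P3=E  mem[L2]=80
10. P0: store L4 := 28  bus=[BusRdX]  L4: P0=M P1=I P2=I P3=I  mem[L4]=50
11. P1: load  L1  bus=[-]  L1: P0=I P1=O P2=I P3=S  mem[L1]=91
12. P1: load  L4  bus=[BusRd]  L4: P0=O P1=S P2=I P3=I  mem[L4]=50
13. P1: load  L2  bus=[BusRd]  L2: P0=I P1=S P2=I P3=S  mem[L2]=80
14. P0: store L6 := 23  bus=[BusRdX]  L6: P0=M P1=I P2=I P3=I  mem[L6]=20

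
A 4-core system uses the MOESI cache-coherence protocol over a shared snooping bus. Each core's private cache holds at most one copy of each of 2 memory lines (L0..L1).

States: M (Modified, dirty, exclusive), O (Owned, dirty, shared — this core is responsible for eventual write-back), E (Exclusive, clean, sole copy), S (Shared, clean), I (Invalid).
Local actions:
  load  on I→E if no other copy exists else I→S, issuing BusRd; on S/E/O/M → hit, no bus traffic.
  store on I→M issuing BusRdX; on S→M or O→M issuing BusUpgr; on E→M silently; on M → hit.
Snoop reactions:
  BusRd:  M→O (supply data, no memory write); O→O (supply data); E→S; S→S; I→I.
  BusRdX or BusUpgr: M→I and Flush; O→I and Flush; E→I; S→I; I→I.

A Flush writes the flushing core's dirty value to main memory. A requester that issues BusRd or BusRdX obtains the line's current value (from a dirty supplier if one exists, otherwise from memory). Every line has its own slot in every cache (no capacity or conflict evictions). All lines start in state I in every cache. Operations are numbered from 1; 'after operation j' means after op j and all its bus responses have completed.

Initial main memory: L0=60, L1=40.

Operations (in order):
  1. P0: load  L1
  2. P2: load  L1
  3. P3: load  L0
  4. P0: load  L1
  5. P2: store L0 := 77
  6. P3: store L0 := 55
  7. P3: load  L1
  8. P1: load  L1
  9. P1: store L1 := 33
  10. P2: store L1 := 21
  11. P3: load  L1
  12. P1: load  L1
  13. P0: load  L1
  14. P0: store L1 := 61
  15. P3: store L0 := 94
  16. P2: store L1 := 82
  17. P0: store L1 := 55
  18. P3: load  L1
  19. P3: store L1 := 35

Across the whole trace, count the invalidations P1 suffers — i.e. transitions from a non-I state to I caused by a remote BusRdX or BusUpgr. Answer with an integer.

step 1: P0: load  L1  ⟶  EIII  (L1)  txn=BusRd  M[L1]=40
step 2: P2: load  L1  ⟶  SISI  (L1)  txn=BusRd  M[L1]=40
step 3: P3: load  L0  ⟶  IIIE  (L0)  txn=BusRd  M[L0]=60
step 4: P0: load  L1  ⟶  SISI  (L1)  txn=∅  M[L1]=40
step 5: P2: store L0 := 77  ⟶  IIMI  (L0)  txn=BusRdX  M[L0]=60
step 6: P3: store L0 := 55  ⟶  IIIM  (L0)  txn=BusRdX+Flush  M[L0]=77
step 7: P3: load  L1  ⟶  SISS  (L1)  txn=BusRd  M[L1]=40
step 8: P1: load  L1  ⟶  SSSS  (L1)  txn=BusRd  M[L1]=40
step 9: P1: store L1 := 33  ⟶  IMII  (L1)  txn=BusUpgr  M[L1]=40
step 10: P2: store L1 := 21  ⟶  IIMI  (L1)  txn=BusRdX+Flush  M[L1]=33
step 11: P3: load  L1  ⟶  IIOS  (L1)  txn=BusRd  M[L1]=33
step 12: P1: load  L1  ⟶  ISOS  (L1)  txn=BusRd  M[L1]=33
step 13: P0: load  L1  ⟶  SSOS  (L1)  txn=BusRd  M[L1]=33
step 14: P0: store L1 := 61  ⟶  MIII  (L1)  txn=BusUpgr+Flush  M[L1]=21
step 15: P3: store L0 := 94  ⟶  IIIM  (L0)  txn=∅  M[L0]=77
step 16: P2: store L1 := 82  ⟶  IIMI  (L1)  txn=BusRdX+Flush  M[L1]=61
step 17: P0: store L1 := 55  ⟶  MIII  (L1)  txn=BusRdX+Flush  M[L1]=82
step 18: P3: load  L1  ⟶  OIIS  (L1)  txn=BusRd  M[L1]=82
step 19: P3: store L1 := 35  ⟶  IIIM  (L1)  txn=BusUpgr+Flush  M[L1]=55

invalidations = 2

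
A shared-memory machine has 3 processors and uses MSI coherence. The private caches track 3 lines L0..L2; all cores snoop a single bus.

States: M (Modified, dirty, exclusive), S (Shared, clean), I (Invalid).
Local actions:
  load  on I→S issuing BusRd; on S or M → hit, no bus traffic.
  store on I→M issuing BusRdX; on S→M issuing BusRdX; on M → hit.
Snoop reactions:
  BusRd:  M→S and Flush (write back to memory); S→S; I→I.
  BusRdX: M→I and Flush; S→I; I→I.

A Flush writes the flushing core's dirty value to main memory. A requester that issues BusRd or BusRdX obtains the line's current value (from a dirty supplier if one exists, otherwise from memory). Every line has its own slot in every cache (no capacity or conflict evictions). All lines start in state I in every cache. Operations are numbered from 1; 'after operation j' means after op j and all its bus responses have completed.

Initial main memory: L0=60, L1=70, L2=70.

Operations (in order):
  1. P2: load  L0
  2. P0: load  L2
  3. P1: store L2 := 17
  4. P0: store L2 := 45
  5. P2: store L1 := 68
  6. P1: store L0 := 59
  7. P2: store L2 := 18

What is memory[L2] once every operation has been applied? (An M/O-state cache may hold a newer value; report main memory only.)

step 1: P2: load  L0  ⟶  IIS  (L0)  txn=BusRd  M[L0]=60
step 2: P0: load  L2  ⟶  SII  (L2)  txn=BusRd  M[L2]=70
step 3: P1: store L2 := 17  ⟶  IMI  (L2)  txn=BusRdX  M[L2]=70
step 4: P0: store L2 := 45  ⟶  MII  (L2)  txn=BusRdX+Flush  M[L2]=17
step 5: P2: store L1 := 68  ⟶  IIM  (L1)  txn=BusRdX  M[L1]=70
step 6: P1: store L0 := 59  ⟶  IMI  (L0)  txn=BusRdX  M[L0]=60
step 7: P2: store L2 := 18  ⟶  IIM  (L2)  txn=BusRdX+Flush  M[L2]=45

memory[L2] = 45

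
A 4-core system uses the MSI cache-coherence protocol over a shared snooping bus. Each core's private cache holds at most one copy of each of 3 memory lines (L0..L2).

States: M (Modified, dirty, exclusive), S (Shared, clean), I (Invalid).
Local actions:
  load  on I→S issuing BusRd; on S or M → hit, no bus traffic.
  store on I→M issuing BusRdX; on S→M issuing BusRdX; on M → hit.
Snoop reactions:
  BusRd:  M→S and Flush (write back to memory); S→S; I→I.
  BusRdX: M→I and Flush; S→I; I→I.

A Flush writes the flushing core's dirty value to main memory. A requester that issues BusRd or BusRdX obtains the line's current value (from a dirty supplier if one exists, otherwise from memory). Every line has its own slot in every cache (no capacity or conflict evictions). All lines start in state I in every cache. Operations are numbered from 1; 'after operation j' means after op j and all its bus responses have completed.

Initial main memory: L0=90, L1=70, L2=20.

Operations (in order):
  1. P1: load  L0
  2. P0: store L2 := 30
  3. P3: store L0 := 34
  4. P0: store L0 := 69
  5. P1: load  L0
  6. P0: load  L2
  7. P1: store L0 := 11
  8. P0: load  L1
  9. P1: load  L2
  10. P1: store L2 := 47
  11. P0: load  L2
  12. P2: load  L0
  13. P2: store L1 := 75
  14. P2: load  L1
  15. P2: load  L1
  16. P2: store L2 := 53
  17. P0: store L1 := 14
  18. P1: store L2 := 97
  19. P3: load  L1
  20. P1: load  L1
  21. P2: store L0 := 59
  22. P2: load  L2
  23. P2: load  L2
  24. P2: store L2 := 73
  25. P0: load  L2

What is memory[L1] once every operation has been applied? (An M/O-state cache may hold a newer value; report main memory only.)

memory[L1] = 14

step 1: P1: load  L0  ⟶  ISII  (L0)  txn=BusRd  M[L0]=90
step 2: P0: store L2 := 30  ⟶  MIII  (L2)  txn=BusRdX  M[L2]=20
step 3: P3: store L0 := 34  ⟶  IIIM  (L0)  txn=BusRdX  M[L0]=90
step 4: P0: store L0 := 69  ⟶  MIII  (L0)  txn=BusRdX+Flush  M[L0]=34
step 5: P1: load  L0  ⟶  SSII  (L0)  txn=BusRd+Flush  M[L0]=69
step 6: P0: load  L2  ⟶  MIII  (L2)  txn=∅  M[L2]=20
step 7: P1: store L0 := 11  ⟶  IMII  (L0)  txn=BusRdX  M[L0]=69
step 8: P0: load  L1  ⟶  SIII  (L1)  txn=BusRd  M[L1]=70
step 9: P1: load  L2  ⟶  SSII  (L2)  txn=BusRd+Flush  M[L2]=30
step 10: P1: store L2 := 47  ⟶  IMII  (L2)  txn=BusRdX  M[L2]=30
step 11: P0: load  L2  ⟶  SSII  (L2)  txn=BusRd+Flush  M[L2]=47
step 12: P2: load  L0  ⟶  ISSI  (L0)  txn=BusRd+Flush  M[L0]=11
step 13: P2: store L1 := 75  ⟶  IIMI  (L1)  txn=BusRdX  M[L1]=70
step 14: P2: load  L1  ⟶  IIMI  (L1)  txn=∅  M[L1]=70
step 15: P2: load  L1  ⟶  IIMI  (L1)  txn=∅  M[L1]=70
step 16: P2: store L2 := 53  ⟶  IIMI  (L2)  txn=BusRdX  M[L2]=47
step 17: P0: store L1 := 14  ⟶  MIII  (L1)  txn=BusRdX+Flush  M[L1]=75
step 18: P1: store L2 := 97  ⟶  IMII  (L2)  txn=BusRdX+Flush  M[L2]=53
step 19: P3: load  L1  ⟶  SIIS  (L1)  txn=BusRd+Flush  M[L1]=14
step 20: P1: load  L1  ⟶  SSIS  (L1)  txn=BusRd  M[L1]=14
step 21: P2: store L0 := 59  ⟶  IIMI  (L0)  txn=BusRdX  M[L0]=11
step 22: P2: load  L2  ⟶  ISSI  (L2)  txn=BusRd+Flush  M[L2]=97
step 23: P2: load  L2  ⟶  ISSI  (L2)  txn=∅  M[L2]=97
step 24: P2: store L2 := 73  ⟶  IIMI  (L2)  txn=BusRdX  M[L2]=97
step 25: P0: load  L2  ⟶  SISI  (L2)  txn=BusRd+Flush  M[L2]=73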